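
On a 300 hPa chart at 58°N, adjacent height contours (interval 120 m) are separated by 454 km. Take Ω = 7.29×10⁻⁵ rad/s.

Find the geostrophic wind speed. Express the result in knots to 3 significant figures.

Coriolis parameter at 58°N:
f = 2Ω sin φ = 2 × 7.29×10⁻⁵ × sin 58° = 1.24×10⁻⁴ s⁻¹
Height gradient: |∂Z/∂n| = 120 m / 454000 m = 2.64×10⁻⁴
On a pressure surface, geostrophic balance gives V_g = (g/f)|∂Z/∂n|:
V_g = 9.81 × 2.64×10⁻⁴ / 1.24×10⁻⁴ = 21.0 m/s
Converting: 21.0 m/s × 1.944 = 40.8 knots

40.8 knots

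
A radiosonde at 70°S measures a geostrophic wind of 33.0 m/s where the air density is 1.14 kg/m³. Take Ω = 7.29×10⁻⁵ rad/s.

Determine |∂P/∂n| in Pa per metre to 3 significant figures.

Coriolis parameter at 70°S:
f = 2Ω sin φ = 2 × 7.29×10⁻⁵ × sin 70° = 1.37×10⁻⁴ s⁻¹
Geostrophic balance rearranged: |∂P/∂n| = f ρ V_g
|∂P/∂n| = 1.37×10⁻⁴ × 1.14 × 33.0 = 5.15×10⁻³ Pa/m

5.15×10⁻³ Pa/m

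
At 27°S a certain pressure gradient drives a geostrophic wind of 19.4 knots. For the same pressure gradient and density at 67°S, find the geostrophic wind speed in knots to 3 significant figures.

9.57 knots

With the same pressure gradient and density, V_g ∝ 1/f ∝ 1/sin φ.
V₂ = V₁ · sin φ₁ / sin φ₂ = 19.4 × sin 27° / sin 67°
V₂ = 19.4 × 0.4540/0.9205 = 9.57 knots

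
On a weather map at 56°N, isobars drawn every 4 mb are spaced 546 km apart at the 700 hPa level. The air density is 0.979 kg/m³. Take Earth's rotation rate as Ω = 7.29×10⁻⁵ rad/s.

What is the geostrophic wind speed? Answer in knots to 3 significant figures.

12.0 knots

Coriolis parameter at 56°N:
f = 2Ω sin φ = 2 × 7.29×10⁻⁵ × sin 56° = 1.21×10⁻⁴ s⁻¹
Pressure gradient: |∂P/∂n| = 400 Pa / 546000 m = 7.33×10⁻⁴ Pa/m
Geostrophic balance (pressure-gradient force = Coriolis force):
V_g = (1/(fρ)) |∂P/∂n| = 7.33×10⁻⁴ / (1.21×10⁻⁴ × 0.979) = 6.19 m/s
Converting: 6.19 m/s × 1.944 = 12.0 knots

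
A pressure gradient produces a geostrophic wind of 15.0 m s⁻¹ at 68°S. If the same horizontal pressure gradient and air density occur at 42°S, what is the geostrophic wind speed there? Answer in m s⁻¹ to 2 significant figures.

21 m s⁻¹

With the same pressure gradient and density, V_g ∝ 1/f ∝ 1/sin φ.
V₂ = V₁ · sin φ₁ / sin φ₂ = 15.0 × sin 68° / sin 42°
V₂ = 15.0 × 0.9272/0.6691 = 21 m s⁻¹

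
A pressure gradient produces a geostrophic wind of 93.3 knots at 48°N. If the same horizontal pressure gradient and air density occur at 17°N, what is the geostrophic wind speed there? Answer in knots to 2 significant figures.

240 knots

With the same pressure gradient and density, V_g ∝ 1/f ∝ 1/sin φ.
V₂ = V₁ · sin φ₁ / sin φ₂ = 93.3 × sin 48° / sin 17°
V₂ = 93.3 × 0.7431/0.2924 = 240 knots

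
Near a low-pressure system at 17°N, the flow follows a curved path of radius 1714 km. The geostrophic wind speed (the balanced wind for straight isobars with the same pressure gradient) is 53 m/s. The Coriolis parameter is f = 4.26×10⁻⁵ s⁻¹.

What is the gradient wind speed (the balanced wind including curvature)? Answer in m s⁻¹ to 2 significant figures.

Around a low, centrifugal force acts outward with Coriolis, so pressure-gradient force balances both:
(1/ρ)|∂P/∂n| = fV + V²/R  →  V² + fR·V − fR·V_g = 0
With fR = 4.26×10⁻⁵ × 1714×10³ m = 73.0 m/s:
V = [−fR + √((fR)² + 4 fR V_g)]/2 = [−73.0 + √(73.0² + 4×73.0×53)]/2 = 35.6 m/s
Subgeostrophic (V < V_g = 53 m/s), as expected around a low.

36 m s⁻¹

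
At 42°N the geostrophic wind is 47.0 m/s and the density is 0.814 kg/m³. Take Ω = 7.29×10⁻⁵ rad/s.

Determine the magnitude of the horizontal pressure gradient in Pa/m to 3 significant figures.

Coriolis parameter at 42°N:
f = 2Ω sin φ = 2 × 7.29×10⁻⁵ × sin 42° = 9.76×10⁻⁵ s⁻¹
Geostrophic balance rearranged: |∂P/∂n| = f ρ V_g
|∂P/∂n| = 9.76×10⁻⁵ × 0.814 × 47.0 = 3.73×10⁻³ Pa/m

3.73×10⁻³ Pa/m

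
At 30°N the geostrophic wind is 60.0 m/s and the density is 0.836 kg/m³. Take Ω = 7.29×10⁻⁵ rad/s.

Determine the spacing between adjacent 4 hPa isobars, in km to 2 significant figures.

110 km

Coriolis parameter at 30°N:
f = 2Ω sin φ = 2 × 7.29×10⁻⁵ × sin 30° = 7.29×10⁻⁵ s⁻¹
Geostrophic balance rearranged: |∂P/∂n| = f ρ V_g
|∂P/∂n| = 7.29×10⁻⁵ × 0.836 × 60.0 = 3.66×10⁻³ Pa/m
Isobar spacing: Δn = ΔP/|∂P/∂n| = 400 Pa / 3.66×10⁻³ Pa/m = 109389 m ≈ 110 km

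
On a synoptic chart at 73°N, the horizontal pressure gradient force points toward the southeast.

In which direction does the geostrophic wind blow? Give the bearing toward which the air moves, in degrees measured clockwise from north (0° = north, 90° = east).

225°

The pressure-gradient force points toward the southeast (bearing 135°).
Geostrophic balance: in the Northern Hemisphere the Coriolis force deflects motion to the right, so the geostrophic wind blows 90° to the right of the pressure-gradient force (low pressure on the left).
Rotating 135° by 90° clockwise gives 225° — the wind blows toward the southwest.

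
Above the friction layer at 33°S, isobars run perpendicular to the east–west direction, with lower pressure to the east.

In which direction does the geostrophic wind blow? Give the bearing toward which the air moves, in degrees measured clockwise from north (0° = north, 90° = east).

000°

The pressure-gradient force points toward the east (bearing 090°).
Geostrophic balance: in the Southern Hemisphere the Coriolis force deflects motion to the left, so the geostrophic wind blows 90° to the left of the pressure-gradient force (low pressure on the right).
Rotating 090° by 90° counterclockwise gives 000° — the wind blows toward the north.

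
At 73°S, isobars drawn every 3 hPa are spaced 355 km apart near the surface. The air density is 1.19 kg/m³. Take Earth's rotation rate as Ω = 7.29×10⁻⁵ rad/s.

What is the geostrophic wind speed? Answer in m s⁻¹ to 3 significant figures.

5.09 m s⁻¹

Coriolis parameter at 73°S:
f = 2Ω sin φ = 2 × 7.29×10⁻⁵ × sin 73° = 1.39×10⁻⁴ s⁻¹
Pressure gradient: |∂P/∂n| = 300 Pa / 355000 m = 8.45×10⁻⁴ Pa/m
Geostrophic balance (pressure-gradient force = Coriolis force):
V_g = (1/(fρ)) |∂P/∂n| = 8.45×10⁻⁴ / (1.39×10⁻⁴ × 1.19) = 5.09 m/s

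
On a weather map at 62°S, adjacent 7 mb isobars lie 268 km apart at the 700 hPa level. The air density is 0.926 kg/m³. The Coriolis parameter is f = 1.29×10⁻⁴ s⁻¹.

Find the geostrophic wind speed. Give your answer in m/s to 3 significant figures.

21.9 m/s

Pressure gradient: |∂P/∂n| = 700 Pa / 268000 m = 2.61×10⁻³ Pa/m
Geostrophic balance (pressure-gradient force = Coriolis force):
V_g = (1/(fρ)) |∂P/∂n| = 2.61×10⁻³ / (1.29×10⁻⁴ × 0.926) = 21.9 m/s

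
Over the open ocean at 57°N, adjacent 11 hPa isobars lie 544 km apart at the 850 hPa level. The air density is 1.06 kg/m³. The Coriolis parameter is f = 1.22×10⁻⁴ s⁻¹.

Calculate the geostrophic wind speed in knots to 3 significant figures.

30.4 knots

Pressure gradient: |∂P/∂n| = 1100 Pa / 544000 m = 2.02×10⁻³ Pa/m
Geostrophic balance (pressure-gradient force = Coriolis force):
V_g = (1/(fρ)) |∂P/∂n| = 2.02×10⁻³ / (1.22×10⁻⁴ × 1.06) = 15.6 m/s
Converting: 15.6 m/s × 1.944 = 30.4 knots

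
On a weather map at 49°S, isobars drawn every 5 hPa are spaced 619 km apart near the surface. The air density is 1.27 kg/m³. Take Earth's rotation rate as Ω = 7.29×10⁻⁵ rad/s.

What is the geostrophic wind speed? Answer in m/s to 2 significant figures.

5.8 m/s

Coriolis parameter at 49°S:
f = 2Ω sin φ = 2 × 7.29×10⁻⁵ × sin 49° = 1.10×10⁻⁴ s⁻¹
Pressure gradient: |∂P/∂n| = 500 Pa / 619000 m = 8.08×10⁻⁴ Pa/m
Geostrophic balance (pressure-gradient force = Coriolis force):
V_g = (1/(fρ)) |∂P/∂n| = 8.08×10⁻⁴ / (1.10×10⁻⁴ × 1.27) = 5.78 m/s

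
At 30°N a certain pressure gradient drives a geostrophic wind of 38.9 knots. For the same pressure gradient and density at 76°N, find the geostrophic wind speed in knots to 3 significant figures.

20.0 knots

With the same pressure gradient and density, V_g ∝ 1/f ∝ 1/sin φ.
V₂ = V₁ · sin φ₁ / sin φ₂ = 38.9 × sin 30° / sin 76°
V₂ = 38.9 × 0.5000/0.9703 = 20.0 knots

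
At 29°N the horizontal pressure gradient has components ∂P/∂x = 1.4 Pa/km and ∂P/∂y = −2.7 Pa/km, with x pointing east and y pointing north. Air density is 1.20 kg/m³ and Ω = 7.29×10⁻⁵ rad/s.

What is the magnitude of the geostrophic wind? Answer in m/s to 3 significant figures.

Coriolis parameter at 29°N:
f = 2Ω sin φ = 2 × 7.29×10⁻⁵ × sin 29° = 7.07×10⁻⁵ s⁻¹
Component geostrophic relations (x east, y north):
u_g = −(1/(fρ)) ∂P/∂y,  v_g = (1/(fρ)) ∂P/∂x
u_g = −(−2.7×10⁻³)/(7.07×10⁻⁵ × 1.20) = 31.8 m/s;  v_g = (1.4×10⁻³)/(7.07×10⁻⁵ × 1.20) = 16.5 m/s
|V_g| = √(u_g² + v_g²) = 35.9 m/s

35.9 m/s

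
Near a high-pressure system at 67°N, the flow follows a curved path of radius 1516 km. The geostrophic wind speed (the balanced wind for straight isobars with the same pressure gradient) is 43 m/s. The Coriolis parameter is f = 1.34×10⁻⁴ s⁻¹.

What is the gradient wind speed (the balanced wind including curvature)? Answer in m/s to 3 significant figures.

Around a high, pressure-gradient force acts outward with centrifugal, so Coriolis balances both:
fV = (1/ρ)|∂P/∂n| + V²/R  →  V² − fR·V + fR·V_g = 0
With fR = 1.34×10⁻⁴ × 1516×10³ m = 203 m/s:
V = [fR − √((fR)² − 4 fR V_g)]/2 = [203 − √(203² − 4×203×43)]/2 = 61.8 m/s
Supergeostrophic (V > V_g = 43 m/s), as expected around a high.

61.8 m/s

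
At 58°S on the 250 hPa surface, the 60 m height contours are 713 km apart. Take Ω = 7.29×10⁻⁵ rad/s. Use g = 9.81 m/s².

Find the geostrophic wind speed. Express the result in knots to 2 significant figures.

13 knots

Coriolis parameter at 58°S:
f = 2Ω sin φ = 2 × 7.29×10⁻⁵ × sin 58° = 1.24×10⁻⁴ s⁻¹
Height gradient: |∂Z/∂n| = 60 m / 713000 m = 8.42×10⁻⁵
On a pressure surface, geostrophic balance gives V_g = (g/f)|∂Z/∂n|:
V_g = 9.81 × 8.42×10⁻⁵ / 1.24×10⁻⁴ = 6.68 m/s
Converting: 6.68 m/s × 1.944 = 13 knots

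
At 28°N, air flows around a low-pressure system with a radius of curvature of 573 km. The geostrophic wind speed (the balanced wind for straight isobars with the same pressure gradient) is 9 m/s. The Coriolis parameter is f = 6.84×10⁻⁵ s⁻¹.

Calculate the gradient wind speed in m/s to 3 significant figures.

Around a low, centrifugal force acts outward with Coriolis, so pressure-gradient force balances both:
(1/ρ)|∂P/∂n| = fV + V²/R  →  V² + fR·V − fR·V_g = 0
With fR = 6.84×10⁻⁵ × 573×10³ m = 39.2 m/s:
V = [−fR + √((fR)² + 4 fR V_g)]/2 = [−39.2 + √(39.2² + 4×39.2×9)]/2 = 7.55 m/s
Subgeostrophic (V < V_g = 9 m/s), as expected around a low.

7.55 m/s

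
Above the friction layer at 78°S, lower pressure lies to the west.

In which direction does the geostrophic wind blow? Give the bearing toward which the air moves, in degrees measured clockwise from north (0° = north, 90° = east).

180°

The pressure-gradient force points toward the west (bearing 270°).
Geostrophic balance: in the Southern Hemisphere the Coriolis force deflects motion to the left, so the geostrophic wind blows 90° to the left of the pressure-gradient force (low pressure on the right).
Rotating 270° by 90° counterclockwise gives 180° — the wind blows toward the south.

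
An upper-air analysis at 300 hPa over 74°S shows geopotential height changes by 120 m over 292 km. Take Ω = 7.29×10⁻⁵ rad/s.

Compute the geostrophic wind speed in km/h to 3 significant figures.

Coriolis parameter at 74°S:
f = 2Ω sin φ = 2 × 7.29×10⁻⁵ × sin 74° = 1.40×10⁻⁴ s⁻¹
Height gradient: |∂Z/∂n| = 120 m / 292000 m = 4.11×10⁻⁴
On a pressure surface, geostrophic balance gives V_g = (g/f)|∂Z/∂n|:
V_g = 9.81 × 4.11×10⁻⁴ / 1.40×10⁻⁴ = 28.8 m/s
Converting: 28.8 m/s × 3.6 = 104 km/h

104 km/h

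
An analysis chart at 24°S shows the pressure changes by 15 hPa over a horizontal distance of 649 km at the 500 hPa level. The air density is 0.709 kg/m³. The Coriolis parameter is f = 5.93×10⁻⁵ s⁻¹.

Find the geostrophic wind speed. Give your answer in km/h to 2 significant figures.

Pressure gradient: |∂P/∂n| = 1500 Pa / 649000 m = 2.31×10⁻³ Pa/m
Geostrophic balance (pressure-gradient force = Coriolis force):
V_g = (1/(fρ)) |∂P/∂n| = 2.31×10⁻³ / (5.93×10⁻⁵ × 0.709) = 55.0 m/s
Converting: 55.0 m/s × 3.6 = 200 km/h

200 km/h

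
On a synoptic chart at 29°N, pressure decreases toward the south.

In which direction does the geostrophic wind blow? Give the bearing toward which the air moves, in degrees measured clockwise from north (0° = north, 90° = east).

The pressure-gradient force points toward the south (bearing 180°).
Geostrophic balance: in the Northern Hemisphere the Coriolis force deflects motion to the right, so the geostrophic wind blows 90° to the right of the pressure-gradient force (low pressure on the left).
Rotating 180° by 90° clockwise gives 270° — the wind blows toward the west.

270°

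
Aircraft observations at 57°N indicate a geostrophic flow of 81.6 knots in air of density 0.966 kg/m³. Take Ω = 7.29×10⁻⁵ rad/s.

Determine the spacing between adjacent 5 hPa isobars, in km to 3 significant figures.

Coriolis parameter at 57°N:
f = 2Ω sin φ = 2 × 7.29×10⁻⁵ × sin 57° = 1.22×10⁻⁴ s⁻¹
Wind speed in SI: 81.6 knots = 42.0 m/s
Geostrophic balance rearranged: |∂P/∂n| = f ρ V_g
|∂P/∂n| = 1.22×10⁻⁴ × 0.966 × 42.0 = 4.96×10⁻³ Pa/m
Isobar spacing: Δn = ΔP/|∂P/∂n| = 500 Pa / 4.96×10⁻³ Pa/m = 100836 m ≈ 101 km

101 km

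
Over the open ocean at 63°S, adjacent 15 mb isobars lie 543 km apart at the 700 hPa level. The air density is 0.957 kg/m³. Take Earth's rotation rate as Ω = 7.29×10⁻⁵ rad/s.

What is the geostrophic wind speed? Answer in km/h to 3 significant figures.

Coriolis parameter at 63°S:
f = 2Ω sin φ = 2 × 7.29×10⁻⁵ × sin 63° = 1.30×10⁻⁴ s⁻¹
Pressure gradient: |∂P/∂n| = 1500 Pa / 543000 m = 2.76×10⁻³ Pa/m
Geostrophic balance (pressure-gradient force = Coriolis force):
V_g = (1/(fρ)) |∂P/∂n| = 2.76×10⁻³ / (1.30×10⁻⁴ × 0.957) = 22.2 m/s
Converting: 22.2 m/s × 3.6 = 80.0 km/h

80.0 km/h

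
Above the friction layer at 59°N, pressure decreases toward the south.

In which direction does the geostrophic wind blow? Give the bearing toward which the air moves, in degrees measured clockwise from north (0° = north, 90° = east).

270°

The pressure-gradient force points toward the south (bearing 180°).
Geostrophic balance: in the Northern Hemisphere the Coriolis force deflects motion to the right, so the geostrophic wind blows 90° to the right of the pressure-gradient force (low pressure on the left).
Rotating 180° by 90° clockwise gives 270° — the wind blows toward the west.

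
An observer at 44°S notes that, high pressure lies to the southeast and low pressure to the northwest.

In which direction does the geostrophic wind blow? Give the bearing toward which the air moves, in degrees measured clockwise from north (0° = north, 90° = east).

225°

The pressure-gradient force points toward the northwest (bearing 315°).
Geostrophic balance: in the Southern Hemisphere the Coriolis force deflects motion to the left, so the geostrophic wind blows 90° to the left of the pressure-gradient force (low pressure on the right).
Rotating 315° by 90° counterclockwise gives 225° — the wind blows toward the southwest.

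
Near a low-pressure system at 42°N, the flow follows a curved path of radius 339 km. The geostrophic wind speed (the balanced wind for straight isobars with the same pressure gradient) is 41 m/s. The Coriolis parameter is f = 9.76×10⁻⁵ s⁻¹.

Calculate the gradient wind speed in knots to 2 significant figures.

46 knots

Around a low, centrifugal force acts outward with Coriolis, so pressure-gradient force balances both:
(1/ρ)|∂P/∂n| = fV + V²/R  →  V² + fR·V − fR·V_g = 0
With fR = 9.76×10⁻⁵ × 339×10³ m = 33.1 m/s:
V = [−fR + √((fR)² + 4 fR V_g)]/2 = [−33.1 + √(33.1² + 4×33.1×41)]/2 = 23.8 m/s
Subgeostrophic (V < V_g = 41 m/s), as expected around a low.
Converting: 23.8 m/s × 1.944 = 46 knots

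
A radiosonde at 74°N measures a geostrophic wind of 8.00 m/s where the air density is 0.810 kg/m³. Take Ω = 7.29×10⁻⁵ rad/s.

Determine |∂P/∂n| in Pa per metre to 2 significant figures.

9.1×10⁻⁴ Pa/m

Coriolis parameter at 74°N:
f = 2Ω sin φ = 2 × 7.29×10⁻⁵ × sin 74° = 1.40×10⁻⁴ s⁻¹
Geostrophic balance rearranged: |∂P/∂n| = f ρ V_g
|∂P/∂n| = 1.40×10⁻⁴ × 0.810 × 8.00 = 9.08×10⁻⁴ Pa/m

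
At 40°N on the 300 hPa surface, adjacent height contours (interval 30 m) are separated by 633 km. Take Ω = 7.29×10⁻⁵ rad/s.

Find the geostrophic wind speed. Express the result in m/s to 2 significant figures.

Coriolis parameter at 40°N:
f = 2Ω sin φ = 2 × 7.29×10⁻⁵ × sin 40° = 9.37×10⁻⁵ s⁻¹
Height gradient: |∂Z/∂n| = 30 m / 633000 m = 4.74×10⁻⁵
On a pressure surface, geostrophic balance gives V_g = (g/f)|∂Z/∂n|:
V_g = 9.81 × 4.74×10⁻⁵ / 9.37×10⁻⁵ = 4.96 m/s

5.0 m/s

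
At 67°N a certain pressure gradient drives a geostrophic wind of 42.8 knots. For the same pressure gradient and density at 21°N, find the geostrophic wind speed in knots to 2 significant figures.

110 knots

With the same pressure gradient and density, V_g ∝ 1/f ∝ 1/sin φ.
V₂ = V₁ · sin φ₁ / sin φ₂ = 42.8 × sin 67° / sin 21°
V₂ = 42.8 × 0.9205/0.3584 = 110 knots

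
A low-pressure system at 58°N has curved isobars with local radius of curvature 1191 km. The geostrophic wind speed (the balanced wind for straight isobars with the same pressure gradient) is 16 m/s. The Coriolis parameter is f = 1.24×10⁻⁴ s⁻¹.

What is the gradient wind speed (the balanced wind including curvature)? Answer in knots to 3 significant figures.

Around a low, centrifugal force acts outward with Coriolis, so pressure-gradient force balances both:
(1/ρ)|∂P/∂n| = fV + V²/R  →  V² + fR·V − fR·V_g = 0
With fR = 1.24×10⁻⁴ × 1191×10³ m = 148 m/s:
V = [−fR + √((fR)² + 4 fR V_g)]/2 = [−148 + √(148² + 4×148×16)]/2 = 14.6 m/s
Subgeostrophic (V < V_g = 16 m/s), as expected around a low.
Converting: 14.6 m/s × 1.944 = 28.3 knots

28.3 knots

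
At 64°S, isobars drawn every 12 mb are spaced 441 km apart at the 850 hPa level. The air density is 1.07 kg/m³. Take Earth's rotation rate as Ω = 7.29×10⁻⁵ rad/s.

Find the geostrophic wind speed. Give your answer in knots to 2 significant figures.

Coriolis parameter at 64°S:
f = 2Ω sin φ = 2 × 7.29×10⁻⁵ × sin 64° = 1.31×10⁻⁴ s⁻¹
Pressure gradient: |∂P/∂n| = 1200 Pa / 441000 m = 2.72×10⁻³ Pa/m
Geostrophic balance (pressure-gradient force = Coriolis force):
V_g = (1/(fρ)) |∂P/∂n| = 2.72×10⁻³ / (1.31×10⁻⁴ × 1.07) = 19.4 m/s
Converting: 19.4 m/s × 1.944 = 38 knots

38 knots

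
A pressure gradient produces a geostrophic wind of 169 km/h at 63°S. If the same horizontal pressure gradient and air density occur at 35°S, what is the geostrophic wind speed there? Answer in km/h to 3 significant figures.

263 km/h

With the same pressure gradient and density, V_g ∝ 1/f ∝ 1/sin φ.
V₂ = V₁ · sin φ₁ / sin φ₂ = 169 × sin 63° / sin 35°
V₂ = 169 × 0.8910/0.5736 = 263 km/h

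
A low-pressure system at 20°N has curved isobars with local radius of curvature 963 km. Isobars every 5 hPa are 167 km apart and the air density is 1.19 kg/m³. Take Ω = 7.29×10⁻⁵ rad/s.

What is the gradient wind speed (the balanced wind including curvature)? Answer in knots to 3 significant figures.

Coriolis parameter at 20°N:
f = 2Ω sin φ = 2 × 7.29×10⁻⁵ × sin 20° = 4.99×10⁻⁵ s⁻¹
Pressure gradient: |∂P/∂n| = 500 Pa / 167000 m = 2.99×10⁻³ Pa/m
Geostrophic speed: V_g = |∂P/∂n|/(fρ) = 2.99×10⁻³/(4.99×10⁻⁵ × 1.19) = 50.5 m/s
Around a low, centrifugal force acts outward with Coriolis, so pressure-gradient force balances both:
(1/ρ)|∂P/∂n| = fV + V²/R  →  V² + fR·V − fR·V_g = 0
With fR = 4.99×10⁻⁵ × 963×10³ m = 48.0 m/s:
V = [−fR + √((fR)² + 4 fR V_g)]/2 = [−48.0 + √(48.0² + 4×48.0×50.5)]/2 = 30.8 m/s
Subgeostrophic (V < V_g = 50.5 m/s), as expected around a low.
Converting: 30.8 m/s × 1.944 = 59.8 knots

59.8 knots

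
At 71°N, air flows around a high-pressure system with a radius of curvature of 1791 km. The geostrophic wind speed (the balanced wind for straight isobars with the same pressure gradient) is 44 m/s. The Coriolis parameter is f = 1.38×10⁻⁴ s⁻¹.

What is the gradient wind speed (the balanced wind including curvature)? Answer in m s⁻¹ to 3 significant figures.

Around a high, pressure-gradient force acts outward with centrifugal, so Coriolis balances both:
fV = (1/ρ)|∂P/∂n| + V²/R  →  V² − fR·V + fR·V_g = 0
With fR = 1.38×10⁻⁴ × 1791×10³ m = 247 m/s:
V = [fR − √((fR)² − 4 fR V_g)]/2 = [247 − √(247² − 4×247×44)]/2 = 57.3 m/s
Supergeostrophic (V > V_g = 44 m/s), as expected around a high.

57.3 m s⁻¹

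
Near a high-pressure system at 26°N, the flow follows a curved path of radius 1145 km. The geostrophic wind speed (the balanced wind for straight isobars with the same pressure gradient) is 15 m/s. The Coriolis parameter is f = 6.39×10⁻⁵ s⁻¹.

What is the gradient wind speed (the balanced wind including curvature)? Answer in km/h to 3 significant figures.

Around a high, pressure-gradient force acts outward with centrifugal, so Coriolis balances both:
fV = (1/ρ)|∂P/∂n| + V²/R  →  V² − fR·V + fR·V_g = 0
With fR = 6.39×10⁻⁵ × 1145×10³ m = 73.2 m/s:
V = [fR − √((fR)² − 4 fR V_g)]/2 = [73.2 − √(73.2² − 4×73.2×15)]/2 = 21.1 m/s
Supergeostrophic (V > V_g = 15 m/s), as expected around a high.
Converting: 21.1 m/s × 3.6 = 75.8 km/h

75.8 km/h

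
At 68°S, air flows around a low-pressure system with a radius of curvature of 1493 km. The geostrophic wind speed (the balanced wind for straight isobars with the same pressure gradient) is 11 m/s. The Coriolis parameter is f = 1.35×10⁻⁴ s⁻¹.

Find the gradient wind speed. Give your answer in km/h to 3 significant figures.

37.6 km/h

Around a low, centrifugal force acts outward with Coriolis, so pressure-gradient force balances both:
(1/ρ)|∂P/∂n| = fV + V²/R  →  V² + fR·V − fR·V_g = 0
With fR = 1.35×10⁻⁴ × 1493×10³ m = 202 m/s:
V = [−fR + √((fR)² + 4 fR V_g)]/2 = [−202 + √(202² + 4×202×11)]/2 = 10.5 m/s
Subgeostrophic (V < V_g = 11 m/s), as expected around a low.
Converting: 10.5 m/s × 3.6 = 37.6 km/h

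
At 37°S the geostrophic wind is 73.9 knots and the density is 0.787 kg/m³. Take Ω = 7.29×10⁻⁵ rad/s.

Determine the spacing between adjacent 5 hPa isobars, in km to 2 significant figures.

Coriolis parameter at 37°S:
f = 2Ω sin φ = 2 × 7.29×10⁻⁵ × sin 37° = 8.77×10⁻⁵ s⁻¹
Wind speed in SI: 73.9 knots = 38.0 m/s
Geostrophic balance rearranged: |∂P/∂n| = f ρ V_g
|∂P/∂n| = 8.77×10⁻⁵ × 0.787 × 38.0 = 2.63×10⁻³ Pa/m
Isobar spacing: Δn = ΔP/|∂P/∂n| = 500 Pa / 2.63×10⁻³ Pa/m = 190455 m ≈ 190 km

190 km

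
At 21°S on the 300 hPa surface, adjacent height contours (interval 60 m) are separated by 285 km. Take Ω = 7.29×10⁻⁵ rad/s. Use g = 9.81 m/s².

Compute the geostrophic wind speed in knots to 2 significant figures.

Coriolis parameter at 21°S:
f = 2Ω sin φ = 2 × 7.29×10⁻⁵ × sin 21° = 5.23×10⁻⁵ s⁻¹
Height gradient: |∂Z/∂n| = 60 m / 285000 m = 2.11×10⁻⁴
On a pressure surface, geostrophic balance gives V_g = (g/f)|∂Z/∂n|:
V_g = 9.81 × 2.11×10⁻⁴ / 5.23×10⁻⁵ = 39.5 m/s
Converting: 39.5 m/s × 1.944 = 77 knots

77 knots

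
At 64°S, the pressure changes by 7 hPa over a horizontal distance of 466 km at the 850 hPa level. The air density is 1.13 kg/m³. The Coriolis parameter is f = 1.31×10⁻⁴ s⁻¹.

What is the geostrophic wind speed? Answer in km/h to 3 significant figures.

36.5 km/h

Pressure gradient: |∂P/∂n| = 700 Pa / 466000 m = 1.50×10⁻³ Pa/m
Geostrophic balance (pressure-gradient force = Coriolis force):
V_g = (1/(fρ)) |∂P/∂n| = 1.50×10⁻³ / (1.31×10⁻⁴ × 1.13) = 10.1 m/s
Converting: 10.1 m/s × 3.6 = 36.5 km/h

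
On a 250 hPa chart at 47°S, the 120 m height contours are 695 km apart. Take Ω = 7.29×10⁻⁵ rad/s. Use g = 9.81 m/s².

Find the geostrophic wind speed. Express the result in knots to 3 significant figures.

Coriolis parameter at 47°S:
f = 2Ω sin φ = 2 × 7.29×10⁻⁵ × sin 47° = 1.07×10⁻⁴ s⁻¹
Height gradient: |∂Z/∂n| = 120 m / 695000 m = 1.73×10⁻⁴
On a pressure surface, geostrophic balance gives V_g = (g/f)|∂Z/∂n|:
V_g = 9.81 × 1.73×10⁻⁴ / 1.07×10⁻⁴ = 15.9 m/s
Converting: 15.9 m/s × 1.944 = 30.9 knots

30.9 knots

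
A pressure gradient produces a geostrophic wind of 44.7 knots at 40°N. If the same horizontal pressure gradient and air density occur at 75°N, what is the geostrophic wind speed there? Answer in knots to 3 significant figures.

With the same pressure gradient and density, V_g ∝ 1/f ∝ 1/sin φ.
V₂ = V₁ · sin φ₁ / sin φ₂ = 44.7 × sin 40° / sin 75°
V₂ = 44.7 × 0.6428/0.9659 = 29.7 knots

29.7 knots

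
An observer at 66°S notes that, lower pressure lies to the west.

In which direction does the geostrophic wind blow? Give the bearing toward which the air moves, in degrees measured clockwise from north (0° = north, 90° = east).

The pressure-gradient force points toward the west (bearing 270°).
Geostrophic balance: in the Southern Hemisphere the Coriolis force deflects motion to the left, so the geostrophic wind blows 90° to the left of the pressure-gradient force (low pressure on the right).
Rotating 270° by 90° counterclockwise gives 180° — the wind blows toward the south.

180°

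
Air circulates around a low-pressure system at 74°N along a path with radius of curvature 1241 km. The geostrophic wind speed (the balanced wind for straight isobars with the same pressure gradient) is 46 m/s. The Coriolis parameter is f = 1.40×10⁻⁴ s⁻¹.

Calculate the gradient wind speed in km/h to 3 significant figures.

136 km/h

Around a low, centrifugal force acts outward with Coriolis, so pressure-gradient force balances both:
(1/ρ)|∂P/∂n| = fV + V²/R  →  V² + fR·V − fR·V_g = 0
With fR = 1.40×10⁻⁴ × 1241×10³ m = 174 m/s:
V = [−fR + √((fR)² + 4 fR V_g)]/2 = [−174 + √(174² + 4×174×46)]/2 = 37.8 m/s
Subgeostrophic (V < V_g = 46 m/s), as expected around a low.
Converting: 37.8 m/s × 3.6 = 136 km/h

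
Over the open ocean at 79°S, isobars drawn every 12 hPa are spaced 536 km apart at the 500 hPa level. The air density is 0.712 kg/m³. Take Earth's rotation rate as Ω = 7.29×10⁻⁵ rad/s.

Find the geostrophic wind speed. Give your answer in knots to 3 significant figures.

Coriolis parameter at 79°S:
f = 2Ω sin φ = 2 × 7.29×10⁻⁵ × sin 79° = 1.43×10⁻⁴ s⁻¹
Pressure gradient: |∂P/∂n| = 1200 Pa / 536000 m = 2.24×10⁻³ Pa/m
Geostrophic balance (pressure-gradient force = Coriolis force):
V_g = (1/(fρ)) |∂P/∂n| = 2.24×10⁻³ / (1.43×10⁻⁴ × 0.712) = 22.0 m/s
Converting: 22.0 m/s × 1.944 = 42.7 knots

42.7 knots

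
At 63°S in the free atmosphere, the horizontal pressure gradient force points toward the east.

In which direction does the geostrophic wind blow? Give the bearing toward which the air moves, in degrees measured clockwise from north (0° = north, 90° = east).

000°

The pressure-gradient force points toward the east (bearing 090°).
Geostrophic balance: in the Southern Hemisphere the Coriolis force deflects motion to the left, so the geostrophic wind blows 90° to the left of the pressure-gradient force (low pressure on the right).
Rotating 090° by 90° counterclockwise gives 000° — the wind blows toward the north.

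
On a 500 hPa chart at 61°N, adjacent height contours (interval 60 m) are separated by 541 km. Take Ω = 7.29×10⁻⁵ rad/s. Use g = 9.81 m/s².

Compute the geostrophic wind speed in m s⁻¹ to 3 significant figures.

8.53 m s⁻¹

Coriolis parameter at 61°N:
f = 2Ω sin φ = 2 × 7.29×10⁻⁵ × sin 61° = 1.28×10⁻⁴ s⁻¹
Height gradient: |∂Z/∂n| = 60 m / 541000 m = 1.11×10⁻⁴
On a pressure surface, geostrophic balance gives V_g = (g/f)|∂Z/∂n|:
V_g = 9.81 × 1.11×10⁻⁴ / 1.28×10⁻⁴ = 8.53 m/s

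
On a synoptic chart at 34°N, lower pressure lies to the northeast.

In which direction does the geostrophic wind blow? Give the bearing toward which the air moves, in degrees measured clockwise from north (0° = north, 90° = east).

135°

The pressure-gradient force points toward the northeast (bearing 045°).
Geostrophic balance: in the Northern Hemisphere the Coriolis force deflects motion to the right, so the geostrophic wind blows 90° to the right of the pressure-gradient force (low pressure on the left).
Rotating 045° by 90° clockwise gives 135° — the wind blows toward the southeast.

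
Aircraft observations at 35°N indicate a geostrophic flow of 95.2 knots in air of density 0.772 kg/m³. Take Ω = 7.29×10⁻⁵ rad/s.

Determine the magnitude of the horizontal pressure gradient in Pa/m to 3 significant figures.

Coriolis parameter at 35°N:
f = 2Ω sin φ = 2 × 7.29×10⁻⁵ × sin 35° = 8.36×10⁻⁵ s⁻¹
Wind speed in SI: 95.2 knots = 49.0 m/s
Geostrophic balance rearranged: |∂P/∂n| = f ρ V_g
|∂P/∂n| = 8.36×10⁻⁵ × 0.772 × 49.0 = 3.16×10⁻³ Pa/m

3.16×10⁻³ Pa/m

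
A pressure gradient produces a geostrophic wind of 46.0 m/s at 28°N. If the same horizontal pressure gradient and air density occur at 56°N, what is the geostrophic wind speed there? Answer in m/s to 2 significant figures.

With the same pressure gradient and density, V_g ∝ 1/f ∝ 1/sin φ.
V₂ = V₁ · sin φ₁ / sin φ₂ = 46.0 × sin 28° / sin 56°
V₂ = 46.0 × 0.4695/0.8290 = 26 m/s

26 m/s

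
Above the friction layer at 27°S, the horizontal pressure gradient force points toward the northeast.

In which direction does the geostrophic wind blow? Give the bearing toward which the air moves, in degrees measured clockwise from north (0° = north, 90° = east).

The pressure-gradient force points toward the northeast (bearing 045°).
Geostrophic balance: in the Southern Hemisphere the Coriolis force deflects motion to the left, so the geostrophic wind blows 90° to the left of the pressure-gradient force (low pressure on the right).
Rotating 045° by 90° counterclockwise gives 315° — the wind blows toward the northwest.

315°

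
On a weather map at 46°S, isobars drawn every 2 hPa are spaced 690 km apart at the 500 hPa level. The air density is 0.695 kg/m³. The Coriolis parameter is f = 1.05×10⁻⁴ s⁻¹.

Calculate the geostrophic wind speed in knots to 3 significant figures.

Pressure gradient: |∂P/∂n| = 200 Pa / 690000 m = 2.90×10⁻⁴ Pa/m
Geostrophic balance (pressure-gradient force = Coriolis force):
V_g = (1/(fρ)) |∂P/∂n| = 2.90×10⁻⁴ / (1.05×10⁻⁴ × 0.695) = 3.97 m/s
Converting: 3.97 m/s × 1.944 = 7.72 knots

7.72 knots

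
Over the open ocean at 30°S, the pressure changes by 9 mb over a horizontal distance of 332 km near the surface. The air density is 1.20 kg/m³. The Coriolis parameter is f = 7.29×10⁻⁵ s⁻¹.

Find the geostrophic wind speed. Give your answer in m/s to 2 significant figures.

Pressure gradient: |∂P/∂n| = 900 Pa / 332000 m = 2.71×10⁻³ Pa/m
Geostrophic balance (pressure-gradient force = Coriolis force):
V_g = (1/(fρ)) |∂P/∂n| = 2.71×10⁻³ / (7.29×10⁻⁵ × 1.20) = 31.0 m/s

31 m/s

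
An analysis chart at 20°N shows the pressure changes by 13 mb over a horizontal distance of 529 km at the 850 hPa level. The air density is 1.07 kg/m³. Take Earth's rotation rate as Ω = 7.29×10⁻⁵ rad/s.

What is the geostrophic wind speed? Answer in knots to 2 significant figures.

Coriolis parameter at 20°N:
f = 2Ω sin φ = 2 × 7.29×10⁻⁵ × sin 20° = 4.99×10⁻⁵ s⁻¹
Pressure gradient: |∂P/∂n| = 1300 Pa / 529000 m = 2.46×10⁻³ Pa/m
Geostrophic balance (pressure-gradient force = Coriolis force):
V_g = (1/(fρ)) |∂P/∂n| = 2.46×10⁻³ / (4.99×10⁻⁵ × 1.07) = 46.1 m/s
Converting: 46.1 m/s × 1.944 = 90 knots

90 knots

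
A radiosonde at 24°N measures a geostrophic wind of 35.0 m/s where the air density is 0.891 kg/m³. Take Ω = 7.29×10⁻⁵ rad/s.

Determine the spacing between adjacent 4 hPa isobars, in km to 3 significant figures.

Coriolis parameter at 24°N:
f = 2Ω sin φ = 2 × 7.29×10⁻⁵ × sin 24° = 5.93×10⁻⁵ s⁻¹
Geostrophic balance rearranged: |∂P/∂n| = f ρ V_g
|∂P/∂n| = 5.93×10⁻⁵ × 0.891 × 35.0 = 1.85×10⁻³ Pa/m
Isobar spacing: Δn = ΔP/|∂P/∂n| = 400 Pa / 1.85×10⁻³ Pa/m = 216293 m ≈ 216 km

216 km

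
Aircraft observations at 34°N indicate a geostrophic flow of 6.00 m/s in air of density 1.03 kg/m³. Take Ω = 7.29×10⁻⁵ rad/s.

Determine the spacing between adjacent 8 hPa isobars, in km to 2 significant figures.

1600 km

Coriolis parameter at 34°N:
f = 2Ω sin φ = 2 × 7.29×10⁻⁵ × sin 34° = 8.15×10⁻⁵ s⁻¹
Geostrophic balance rearranged: |∂P/∂n| = f ρ V_g
|∂P/∂n| = 8.15×10⁻⁵ × 1.03 × 6.00 = 5.04×10⁻⁴ Pa/m
Isobar spacing: Δn = ΔP/|∂P/∂n| = 800 Pa / 5.04×10⁻⁴ Pa/m = 1587751 m ≈ 1600 km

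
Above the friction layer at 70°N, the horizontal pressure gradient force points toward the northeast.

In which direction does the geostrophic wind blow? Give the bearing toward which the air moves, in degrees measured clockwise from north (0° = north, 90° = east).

135°

The pressure-gradient force points toward the northeast (bearing 045°).
Geostrophic balance: in the Northern Hemisphere the Coriolis force deflects motion to the right, so the geostrophic wind blows 90° to the right of the pressure-gradient force (low pressure on the left).
Rotating 045° by 90° clockwise gives 135° — the wind blows toward the southeast.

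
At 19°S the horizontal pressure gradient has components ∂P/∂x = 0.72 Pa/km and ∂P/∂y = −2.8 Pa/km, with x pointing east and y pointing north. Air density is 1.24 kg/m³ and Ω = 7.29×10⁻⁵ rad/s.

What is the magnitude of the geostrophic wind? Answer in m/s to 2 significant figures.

Coriolis parameter at 19°S:
f = 2Ω sin φ = 2 × 7.29×10⁻⁵ × sin 19° = 4.75×10⁻⁵ s⁻¹
In the Southern Hemisphere f is negative: f = −4.75×10⁻⁵ s⁻¹.
Component geostrophic relations (x east, y north):
u_g = −(1/(fρ)) ∂P/∂y,  v_g = (1/(fρ)) ∂P/∂x
u_g = −(−2.8×10⁻³)/(−4.75×10⁻⁵ × 1.24) = −47.6 m/s;  v_g = (0.72×10⁻³)/(−4.75×10⁻⁵ × 1.24) = −12.2 m/s
|V_g| = √(u_g² + v_g²) = 49.1 m/s

49 m/s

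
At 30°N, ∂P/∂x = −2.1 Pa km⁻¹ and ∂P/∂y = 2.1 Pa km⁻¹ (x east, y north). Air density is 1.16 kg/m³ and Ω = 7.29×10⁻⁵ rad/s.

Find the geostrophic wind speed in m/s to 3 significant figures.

Coriolis parameter at 30°N:
f = 2Ω sin φ = 2 × 7.29×10⁻⁵ × sin 30° = 7.29×10⁻⁵ s⁻¹
Component geostrophic relations (x east, y north):
u_g = −(1/(fρ)) ∂P/∂y,  v_g = (1/(fρ)) ∂P/∂x
u_g = −(2.1×10⁻³)/(7.29×10⁻⁵ × 1.16) = −24.8 m/s;  v_g = (−2.1×10⁻³)/(7.29×10⁻⁵ × 1.16) = −24.8 m/s
|V_g| = √(u_g² + v_g²) = 35.1 m/s

35.1 m/s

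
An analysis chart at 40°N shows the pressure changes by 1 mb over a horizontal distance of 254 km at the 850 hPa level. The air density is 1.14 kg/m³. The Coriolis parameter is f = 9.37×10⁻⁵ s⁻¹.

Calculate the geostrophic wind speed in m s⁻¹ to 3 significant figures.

Pressure gradient: |∂P/∂n| = 100 Pa / 254000 m = 3.94×10⁻⁴ Pa/m
Geostrophic balance (pressure-gradient force = Coriolis force):
V_g = (1/(fρ)) |∂P/∂n| = 3.94×10⁻⁴ / (9.37×10⁻⁵ × 1.14) = 3.69 m/s

3.69 m s⁻¹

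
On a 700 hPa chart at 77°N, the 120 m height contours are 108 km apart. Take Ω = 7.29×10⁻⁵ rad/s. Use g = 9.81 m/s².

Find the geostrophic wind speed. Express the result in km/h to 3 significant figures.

Coriolis parameter at 77°N:
f = 2Ω sin φ = 2 × 7.29×10⁻⁵ × sin 77° = 1.42×10⁻⁴ s⁻¹
Height gradient: |∂Z/∂n| = 120 m / 108000 m = 1.11×10⁻³
On a pressure surface, geostrophic balance gives V_g = (g/f)|∂Z/∂n|:
V_g = 9.81 × 1.11×10⁻³ / 1.42×10⁻⁴ = 76.7 m/s
Converting: 76.7 m/s × 3.6 = 276 km/h

276 km/h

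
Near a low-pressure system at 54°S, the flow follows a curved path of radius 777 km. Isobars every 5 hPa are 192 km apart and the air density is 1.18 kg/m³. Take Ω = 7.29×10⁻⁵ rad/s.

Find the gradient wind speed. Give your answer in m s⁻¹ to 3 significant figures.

Coriolis parameter at 54°S:
f = 2Ω sin φ = 2 × 7.29×10⁻⁵ × sin 54° = 1.18×10⁻⁴ s⁻¹
Pressure gradient: |∂P/∂n| = 500 Pa / 192000 m = 2.60×10⁻³ Pa/m
Geostrophic speed: V_g = |∂P/∂n|/(fρ) = 2.60×10⁻³/(1.18×10⁻⁴ × 1.18) = 18.7 m/s
Around a low, centrifugal force acts outward with Coriolis, so pressure-gradient force balances both:
(1/ρ)|∂P/∂n| = fV + V²/R  →  V² + fR·V − fR·V_g = 0
With fR = 1.18×10⁻⁴ × 777×10³ m = 91.7 m/s:
V = [−fR + √((fR)² + 4 fR V_g)]/2 = [−91.7 + √(91.7² + 4×91.7×18.7)]/2 = 15.9 m/s
Subgeostrophic (V < V_g = 18.7 m/s), as expected around a low.

15.9 m s⁻¹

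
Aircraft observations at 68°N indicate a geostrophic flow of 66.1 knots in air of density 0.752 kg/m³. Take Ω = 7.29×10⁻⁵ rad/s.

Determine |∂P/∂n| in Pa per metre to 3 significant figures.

Coriolis parameter at 68°N:
f = 2Ω sin φ = 2 × 7.29×10⁻⁵ × sin 68° = 1.35×10⁻⁴ s⁻¹
Wind speed in SI: 66.1 knots = 34.0 m/s
Geostrophic balance rearranged: |∂P/∂n| = f ρ V_g
|∂P/∂n| = 1.35×10⁻⁴ × 0.752 × 34.0 = 3.46×10⁻³ Pa/m

3.46×10⁻³ Pa/m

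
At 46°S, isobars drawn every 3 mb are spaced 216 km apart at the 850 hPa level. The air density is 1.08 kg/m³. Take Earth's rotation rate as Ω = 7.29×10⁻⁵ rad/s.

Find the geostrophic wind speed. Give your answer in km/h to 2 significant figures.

Coriolis parameter at 46°S:
f = 2Ω sin φ = 2 × 7.29×10⁻⁵ × sin 46° = 1.05×10⁻⁴ s⁻¹
Pressure gradient: |∂P/∂n| = 300 Pa / 216000 m = 1.39×10⁻³ Pa/m
Geostrophic balance (pressure-gradient force = Coriolis force):
V_g = (1/(fρ)) |∂P/∂n| = 1.39×10⁻³ / (1.05×10⁻⁴ × 1.08) = 12.3 m/s
Converting: 12.3 m/s × 3.6 = 44 km/h

44 km/h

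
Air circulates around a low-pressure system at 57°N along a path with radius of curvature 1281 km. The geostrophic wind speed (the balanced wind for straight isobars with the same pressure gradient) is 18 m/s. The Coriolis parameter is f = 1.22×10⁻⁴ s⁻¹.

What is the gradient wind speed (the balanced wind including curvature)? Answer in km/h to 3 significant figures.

Around a low, centrifugal force acts outward with Coriolis, so pressure-gradient force balances both:
(1/ρ)|∂P/∂n| = fV + V²/R  →  V² + fR·V − fR·V_g = 0
With fR = 1.22×10⁻⁴ × 1281×10³ m = 156 m/s:
V = [−fR + √((fR)² + 4 fR V_g)]/2 = [−156 + √(156² + 4×156×18)]/2 = 16.3 m/s
Subgeostrophic (V < V_g = 18 m/s), as expected around a low.
Converting: 16.3 m/s × 3.6 = 58.7 km/h

58.7 km/h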